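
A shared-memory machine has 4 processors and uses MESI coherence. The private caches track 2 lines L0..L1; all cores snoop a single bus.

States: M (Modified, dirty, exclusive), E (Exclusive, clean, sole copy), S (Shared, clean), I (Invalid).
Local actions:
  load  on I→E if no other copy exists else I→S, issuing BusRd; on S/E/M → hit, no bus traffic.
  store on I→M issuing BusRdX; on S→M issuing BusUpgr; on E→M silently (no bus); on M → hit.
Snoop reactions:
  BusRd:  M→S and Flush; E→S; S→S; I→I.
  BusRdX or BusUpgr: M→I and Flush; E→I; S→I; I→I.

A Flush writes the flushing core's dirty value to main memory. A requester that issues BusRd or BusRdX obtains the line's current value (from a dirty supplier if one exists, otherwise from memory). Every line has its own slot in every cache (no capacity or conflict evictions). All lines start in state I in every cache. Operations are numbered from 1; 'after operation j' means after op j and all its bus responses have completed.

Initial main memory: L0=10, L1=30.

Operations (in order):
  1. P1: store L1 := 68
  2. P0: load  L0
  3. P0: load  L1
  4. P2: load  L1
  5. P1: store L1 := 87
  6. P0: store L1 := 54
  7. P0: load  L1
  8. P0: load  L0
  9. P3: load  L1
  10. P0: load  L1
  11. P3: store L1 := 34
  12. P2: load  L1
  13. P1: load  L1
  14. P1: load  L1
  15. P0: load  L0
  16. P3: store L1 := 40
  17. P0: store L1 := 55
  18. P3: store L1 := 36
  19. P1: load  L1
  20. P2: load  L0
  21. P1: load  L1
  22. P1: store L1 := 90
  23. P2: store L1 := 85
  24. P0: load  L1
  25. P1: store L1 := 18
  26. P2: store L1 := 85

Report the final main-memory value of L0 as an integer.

  op1 P1: store L1 := 68 → I/M/I/I on L1; bus BusRdX; mem=30
  op2 P0: load  L0 → E/I/I/I on L0; bus BusRd; mem=10
  op3 P0: load  L1 → S/S/I/I on L1; bus BusRd Flush; mem=68
  op4 P2: load  L1 → S/S/S/I on L1; bus BusRd; mem=68
  op5 P1: store L1 := 87 → I/M/I/I on L1; bus BusUpgr; mem=68
  op6 P0: store L1 := 54 → M/I/I/I on L1; bus BusRdX Flush; mem=87
  op7 P0: load  L1 → M/I/I/I on L1; bus (none); mem=87
  op8 P0: load  L0 → E/I/I/I on L0; bus (none); mem=10
  op9 P3: load  L1 → S/I/I/S on L1; bus BusRd Flush; mem=54
  op10 P0: load  L1 → S/I/I/S on L1; bus (none); mem=54
  op11 P3: store L1 := 34 → I/I/I/M on L1; bus BusUpgr; mem=54
  op12 P2: load  L1 → I/I/S/S on L1; bus BusRd Flush; mem=34
  op13 P1: load  L1 → I/S/S/S on L1; bus BusRd; mem=34
  op14 P1: load  L1 → I/S/S/S on L1; bus (none); mem=34
  op15 P0: load  L0 → E/I/I/I on L0; bus (none); mem=10
  op16 P3: store L1 := 40 → I/I/I/M on L1; bus BusUpgr; mem=34
  op17 P0: store L1 := 55 → M/I/I/I on L1; bus BusRdX Flush; mem=40
  op18 P3: store L1 := 36 → I/I/I/M on L1; bus BusRdX Flush; mem=55
  op19 P1: load  L1 → I/S/I/S on L1; bus BusRd Flush; mem=36
  op20 P2: load  L0 → S/I/S/I on L0; bus BusRd; mem=10
  op21 P1: load  L1 → I/S/I/S on L1; bus (none); mem=36
  op22 P1: store L1 := 90 → I/M/I/I on L1; bus BusUpgr; mem=36
  op23 P2: store L1 := 85 → I/I/M/I on L1; bus BusRdX Flush; mem=90
  op24 P0: load  L1 → S/I/S/I on L1; bus BusRd Flush; mem=85
  op25 P1: store L1 := 18 → I/M/I/I on L1; bus BusRdX; mem=85
  op26 P2: store L1 := 85 → I/I/M/I on L1; bus BusRdX Flush; mem=18

memory[L0] = 10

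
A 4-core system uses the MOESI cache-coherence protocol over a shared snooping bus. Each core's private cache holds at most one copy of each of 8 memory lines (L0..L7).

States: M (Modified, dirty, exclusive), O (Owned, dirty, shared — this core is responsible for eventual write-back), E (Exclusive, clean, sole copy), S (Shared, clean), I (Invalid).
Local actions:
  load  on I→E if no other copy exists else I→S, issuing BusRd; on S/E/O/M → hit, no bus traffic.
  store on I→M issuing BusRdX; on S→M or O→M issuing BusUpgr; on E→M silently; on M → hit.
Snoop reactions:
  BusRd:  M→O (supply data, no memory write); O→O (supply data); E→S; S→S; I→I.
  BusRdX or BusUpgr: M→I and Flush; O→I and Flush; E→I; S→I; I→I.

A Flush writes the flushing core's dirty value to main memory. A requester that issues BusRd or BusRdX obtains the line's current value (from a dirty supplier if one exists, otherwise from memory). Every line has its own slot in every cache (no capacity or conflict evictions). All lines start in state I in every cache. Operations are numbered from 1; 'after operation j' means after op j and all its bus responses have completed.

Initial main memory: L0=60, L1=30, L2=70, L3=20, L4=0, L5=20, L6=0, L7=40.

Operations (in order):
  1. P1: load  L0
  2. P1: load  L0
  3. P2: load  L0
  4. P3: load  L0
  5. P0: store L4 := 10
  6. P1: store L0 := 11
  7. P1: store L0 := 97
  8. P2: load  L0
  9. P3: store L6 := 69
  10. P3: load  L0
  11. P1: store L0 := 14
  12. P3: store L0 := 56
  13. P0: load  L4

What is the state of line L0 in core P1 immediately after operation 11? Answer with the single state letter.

[1] P1: load  L0 | P0:I, P1:E(60), P2:I, P3:I | bus: BusRd
[2] P1: load  L0 | P0:I, P1:E(60), P2:I, P3:I | bus: none
[3] P2: load  L0 | P0:I, P1:S(60), P2:S(60), P3:I | bus: BusRd
[4] P3: load  L0 | P0:I, P1:S(60), P2:S(60), P3:S(60) | bus: BusRd
[5] P0: store L4 := 10 | P0:M(10), P1:I, P2:I, P3:I | bus: BusRdX
[6] P1: store L0 := 11 | P0:I, P1:M(11), P2:I, P3:I | bus: BusUpgr
[7] P1: store L0 := 97 | P0:I, P1:M(97), P2:I, P3:I | bus: none
[8] P2: load  L0 | P0:I, P1:O(97), P2:S(97), P3:I | bus: BusRd
[9] P3: store L6 := 69 | P0:I, P1:I, P2:I, P3:M(69) | bus: BusRdX
[10] P3: load  L0 | P0:I, P1:O(97), P2:S(97), P3:S(97) | bus: BusRd
[11] P1: store L0 := 14 | P0:I, P1:M(14), P2:I, P3:I | bus: BusUpgr
[12] P3: store L0 := 56 | P0:I, P1:I, P2:I, P3:M(56) | bus: BusRdX,Flush
[13] P0: load  L4 | P0:M(10), P1:I, P2:I, P3:I | bus: none

state = M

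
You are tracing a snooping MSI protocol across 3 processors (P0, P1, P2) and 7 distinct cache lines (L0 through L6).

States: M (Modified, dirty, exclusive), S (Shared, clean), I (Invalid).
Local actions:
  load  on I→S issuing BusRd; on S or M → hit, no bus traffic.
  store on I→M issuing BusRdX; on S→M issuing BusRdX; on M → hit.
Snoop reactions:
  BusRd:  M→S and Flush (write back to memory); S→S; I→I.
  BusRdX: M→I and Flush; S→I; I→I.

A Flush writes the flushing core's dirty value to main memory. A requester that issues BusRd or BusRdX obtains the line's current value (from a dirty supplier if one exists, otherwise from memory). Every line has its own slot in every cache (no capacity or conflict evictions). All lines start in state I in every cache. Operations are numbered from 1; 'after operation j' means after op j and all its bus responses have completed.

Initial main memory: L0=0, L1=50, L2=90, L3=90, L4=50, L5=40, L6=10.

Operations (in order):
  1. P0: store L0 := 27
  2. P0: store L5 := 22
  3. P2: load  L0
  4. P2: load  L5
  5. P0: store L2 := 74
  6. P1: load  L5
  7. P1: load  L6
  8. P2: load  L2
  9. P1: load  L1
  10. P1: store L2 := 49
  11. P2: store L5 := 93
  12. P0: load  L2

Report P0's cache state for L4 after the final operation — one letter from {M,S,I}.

state = I

1. P0: store L0 := 27  bus=[BusRdX]  L0: P0=M P1=I P2=I  mem[L0]=0
2. P0: store L5 := 22  bus=[BusRdX]  L5: P0=M P1=I P2=I  mem[L5]=40
3. P2: load  L0  bus=[BusRd,Flush]  L0: P0=S P1=I P2=S  mem[L0]=27
4. P2: load  L5  bus=[BusRd,Flush]  L5: P0=S P1=I P2=S  mem[L5]=22
5. P0: store L2 := 74  bus=[BusRdX]  L2: P0=M P1=I P2=I  mem[L2]=90
6. P1: load  L5  bus=[BusRd]  L5: P0=S P1=S P2=S  mem[L5]=22
7. P1: load  L6  bus=[BusRd]  L6: P0=I P1=S P2=I  mem[L6]=10
8. P2: load  L2  bus=[BusRd,Flush]  L2: P0=S P1=I P2=S  mem[L2]=74
9. P1: load  L1  bus=[BusRd]  L1: P0=I P1=S P2=I  mem[L1]=50
10. P1: store L2 := 49  bus=[BusRdX]  L2: P0=I P1=M P2=I  mem[L2]=74
11. P2: store L5 := 93  bus=[BusRdX]  L5: P0=I P1=I P2=M  mem[L5]=22
12. P0: load  L2  bus=[BusRd,Flush]  L2: P0=S P1=S P2=I  mem[L2]=49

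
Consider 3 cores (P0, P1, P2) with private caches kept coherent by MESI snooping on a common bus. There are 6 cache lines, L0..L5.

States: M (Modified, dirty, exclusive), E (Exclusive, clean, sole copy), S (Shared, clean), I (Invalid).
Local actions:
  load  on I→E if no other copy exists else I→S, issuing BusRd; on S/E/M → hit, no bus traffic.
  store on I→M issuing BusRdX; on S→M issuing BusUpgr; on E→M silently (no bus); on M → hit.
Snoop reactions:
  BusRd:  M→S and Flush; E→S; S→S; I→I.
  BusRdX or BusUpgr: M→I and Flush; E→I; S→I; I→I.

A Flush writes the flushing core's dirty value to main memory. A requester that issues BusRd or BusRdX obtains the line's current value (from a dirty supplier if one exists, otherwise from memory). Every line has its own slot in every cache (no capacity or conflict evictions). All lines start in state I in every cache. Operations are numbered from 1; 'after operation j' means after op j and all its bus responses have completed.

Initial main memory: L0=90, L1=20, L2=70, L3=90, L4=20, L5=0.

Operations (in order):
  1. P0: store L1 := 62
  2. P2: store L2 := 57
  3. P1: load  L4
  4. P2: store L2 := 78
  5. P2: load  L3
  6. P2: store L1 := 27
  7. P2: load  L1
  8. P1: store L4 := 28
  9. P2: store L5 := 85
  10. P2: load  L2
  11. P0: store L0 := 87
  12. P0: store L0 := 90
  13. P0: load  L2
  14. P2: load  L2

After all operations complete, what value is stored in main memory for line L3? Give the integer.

step 1: P0: store L1 := 62  ⟶  MII  (L1)  txn=BusRdX  M[L1]=20
step 2: P2: store L2 := 57  ⟶  IIM  (L2)  txn=BusRdX  M[L2]=70
step 3: P1: load  L4  ⟶  IEI  (L4)  txn=BusRd  M[L4]=20
step 4: P2: store L2 := 78  ⟶  IIM  (L2)  txn=∅  M[L2]=70
step 5: P2: load  L3  ⟶  IIE  (L3)  txn=BusRd  M[L3]=90
step 6: P2: store L1 := 27  ⟶  IIM  (L1)  txn=BusRdX+Flush  M[L1]=62
step 7: P2: load  L1  ⟶  IIM  (L1)  txn=∅  M[L1]=62
step 8: P1: store L4 := 28  ⟶  IMI  (L4)  txn=∅  M[L4]=20
step 9: P2: store L5 := 85  ⟶  IIM  (L5)  txn=BusRdX  M[L5]=0
step 10: P2: load  L2  ⟶  IIM  (L2)  txn=∅  M[L2]=70
step 11: P0: store L0 := 87  ⟶  MII  (L0)  txn=BusRdX  M[L0]=90
step 12: P0: store L0 := 90  ⟶  MII  (L0)  txn=∅  M[L0]=90
step 13: P0: load  L2  ⟶  SIS  (L2)  txn=BusRd+Flush  M[L2]=78
step 14: P2: load  L2  ⟶  SIS  (L2)  txn=∅  M[L2]=78

memory[L3] = 90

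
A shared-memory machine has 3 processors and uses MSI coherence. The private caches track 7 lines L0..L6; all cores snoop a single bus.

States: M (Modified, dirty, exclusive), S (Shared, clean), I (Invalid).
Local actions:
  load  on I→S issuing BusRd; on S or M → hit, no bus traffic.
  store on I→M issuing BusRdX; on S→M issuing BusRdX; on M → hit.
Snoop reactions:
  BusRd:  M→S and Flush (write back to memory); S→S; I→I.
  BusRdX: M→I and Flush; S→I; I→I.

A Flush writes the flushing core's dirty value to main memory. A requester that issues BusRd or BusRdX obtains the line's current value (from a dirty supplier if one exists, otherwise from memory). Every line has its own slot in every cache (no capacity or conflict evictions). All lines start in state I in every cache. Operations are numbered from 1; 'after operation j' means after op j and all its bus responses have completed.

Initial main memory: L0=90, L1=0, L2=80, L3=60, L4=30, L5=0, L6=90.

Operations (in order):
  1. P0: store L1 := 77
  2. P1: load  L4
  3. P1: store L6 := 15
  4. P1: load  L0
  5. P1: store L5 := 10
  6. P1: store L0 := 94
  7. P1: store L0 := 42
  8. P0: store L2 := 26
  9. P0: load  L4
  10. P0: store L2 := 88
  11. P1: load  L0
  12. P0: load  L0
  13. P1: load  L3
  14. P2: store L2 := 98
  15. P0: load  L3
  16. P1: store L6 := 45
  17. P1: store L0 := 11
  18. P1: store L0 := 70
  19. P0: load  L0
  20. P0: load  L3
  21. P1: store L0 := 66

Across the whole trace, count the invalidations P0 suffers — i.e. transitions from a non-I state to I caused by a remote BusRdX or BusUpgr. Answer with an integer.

1. P0: store L1 := 77  bus=[BusRdX]  L1: P0=M P1=I P2=I  mem[L1]=0
2. P1: load  L4  bus=[BusRd]  L4: P0=I P1=S P2=I  mem[L4]=30
3. P1: store L6 := 15  bus=[BusRdX]  L6: P0=I P1=M P2=I  mem[L6]=90
4. P1: load  L0  bus=[BusRd]  L0: P0=I P1=S P2=I  mem[L0]=90
5. P1: store L5 := 10  bus=[BusRdX]  L5: P0=I P1=M P2=I  mem[L5]=0
6. P1: store L0 := 94  bus=[BusRdX]  L0: P0=I P1=M P2=I  mem[L0]=90
7. P1: store L0 := 42  bus=[-]  L0: P0=I P1=M P2=I  mem[L0]=90
8. P0: store L2 := 26  bus=[BusRdX]  L2: P0=M P1=I P2=I  mem[L2]=80
9. P0: load  L4  bus=[BusRd]  L4: P0=S P1=S P2=I  mem[L4]=30
10. P0: store L2 := 88  bus=[-]  L2: P0=M P1=I P2=I  mem[L2]=80
11. P1: load  L0  bus=[-]  L0: P0=I P1=M P2=I  mem[L0]=90
12. P0: load  L0  bus=[BusRd,Flush]  L0: P0=S P1=S P2=I  mem[L0]=42
13. P1: load  L3  bus=[BusRd]  L3: P0=I P1=S P2=I  mem[L3]=60
14. P2: store L2 := 98  bus=[BusRdX,Flush]  L2: P0=I P1=I P2=M  mem[L2]=88
15. P0: load  L3  bus=[BusRd]  L3: P0=S P1=S P2=I  mem[L3]=60
16. P1: store L6 := 45  bus=[-]  L6: P0=I P1=M P2=I  mem[L6]=90
17. P1: store L0 := 11  bus=[BusRdX]  L0: P0=I P1=M P2=I  mem[L0]=42
18. P1: store L0 := 70  bus=[-]  L0: P0=I P1=M P2=I  mem[L0]=42
19. P0: load  L0  bus=[BusRd,Flush]  L0: P0=S P1=S P2=I  mem[L0]=70
20. P0: load  L3  bus=[-]  L3: P0=S P1=S P2=I  mem[L3]=60
21. P1: store L0 := 66  bus=[BusRdX]  L0: P0=I P1=M P2=I  mem[L0]=70

invalidations = 3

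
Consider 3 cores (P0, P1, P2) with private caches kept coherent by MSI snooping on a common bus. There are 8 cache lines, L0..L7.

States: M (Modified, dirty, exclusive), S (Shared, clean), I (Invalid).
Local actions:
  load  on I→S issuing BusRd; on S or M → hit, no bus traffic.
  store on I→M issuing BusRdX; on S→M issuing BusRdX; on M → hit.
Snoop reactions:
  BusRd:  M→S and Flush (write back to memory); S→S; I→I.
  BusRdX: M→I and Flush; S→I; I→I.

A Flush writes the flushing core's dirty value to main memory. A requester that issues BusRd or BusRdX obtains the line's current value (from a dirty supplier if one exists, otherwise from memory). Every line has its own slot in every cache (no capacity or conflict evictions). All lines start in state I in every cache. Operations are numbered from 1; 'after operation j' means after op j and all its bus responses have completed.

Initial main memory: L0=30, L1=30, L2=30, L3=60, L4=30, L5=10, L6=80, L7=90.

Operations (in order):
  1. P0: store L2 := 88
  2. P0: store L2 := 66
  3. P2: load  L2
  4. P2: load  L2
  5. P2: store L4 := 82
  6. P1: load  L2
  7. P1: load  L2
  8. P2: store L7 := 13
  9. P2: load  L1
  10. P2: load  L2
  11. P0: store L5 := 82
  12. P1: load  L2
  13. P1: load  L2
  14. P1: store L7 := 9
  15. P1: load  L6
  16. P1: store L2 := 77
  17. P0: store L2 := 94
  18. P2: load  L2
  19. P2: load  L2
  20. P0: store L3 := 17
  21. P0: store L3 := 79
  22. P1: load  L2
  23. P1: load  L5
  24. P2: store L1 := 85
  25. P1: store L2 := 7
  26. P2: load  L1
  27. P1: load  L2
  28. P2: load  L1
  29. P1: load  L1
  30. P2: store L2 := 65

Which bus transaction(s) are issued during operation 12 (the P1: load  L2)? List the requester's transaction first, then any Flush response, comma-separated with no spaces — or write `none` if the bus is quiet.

  op1 P0: store L2 := 88 → M/I/I on L2; bus BusRdX; mem=30
  op2 P0: store L2 := 66 → M/I/I on L2; bus (none); mem=30
  op3 P2: load  L2 → S/I/S on L2; bus BusRd Flush; mem=66
  op4 P2: load  L2 → S/I/S on L2; bus (none); mem=66
  op5 P2: store L4 := 82 → I/I/M on L4; bus BusRdX; mem=30
  op6 P1: load  L2 → S/S/S on L2; bus BusRd; mem=66
  op7 P1: load  L2 → S/S/S on L2; bus (none); mem=66
  op8 P2: store L7 := 13 → I/I/M on L7; bus BusRdX; mem=90
  op9 P2: load  L1 → I/I/S on L1; bus BusRd; mem=30
  op10 P2: load  L2 → S/S/S on L2; bus (none); mem=66
  op11 P0: store L5 := 82 → M/I/I on L5; bus BusRdX; mem=10
  op12 P1: load  L2 → S/S/S on L2; bus (none); mem=66
  op13 P1: load  L2 → S/S/S on L2; bus (none); mem=66
  op14 P1: store L7 := 9 → I/M/I on L7; bus BusRdX Flush; mem=13
  op15 P1: load  L6 → I/S/I on L6; bus BusRd; mem=80
  op16 P1: store L2 := 77 → I/M/I on L2; bus BusRdX; mem=66
  op17 P0: store L2 := 94 → M/I/I on L2; bus BusRdX Flush; mem=77
  op18 P2: load  L2 → S/I/S on L2; bus BusRd Flush; mem=94
  op19 P2: load  L2 → S/I/S on L2; bus (none); mem=94
  op20 P0: store L3 := 17 → M/I/I on L3; bus BusRdX; mem=60
  op21 P0: store L3 := 79 → M/I/I on L3; bus (none); mem=60
  op22 P1: load  L2 → S/S/S on L2; bus BusRd; mem=94
  op23 P1: load  L5 → S/S/I on L5; bus BusRd Flush; mem=82
  op24 P2: store L1 := 85 → I/I/M on L1; bus BusRdX; mem=30
  op25 P1: store L2 := 7 → I/M/I on L2; bus BusRdX; mem=94
  op26 P2: load  L1 → I/I/M on L1; bus (none); mem=30
  op27 P1: load  L2 → I/M/I on L2; bus (none); mem=94
  op28 P2: load  L1 → I/I/M on L1; bus (none); mem=30
  op29 P1: load  L1 → I/S/S on L1; bus BusRd Flush; mem=85
  op30 P2: store L2 := 65 → I/I/M on L2; bus BusRdX Flush; mem=7

bus = none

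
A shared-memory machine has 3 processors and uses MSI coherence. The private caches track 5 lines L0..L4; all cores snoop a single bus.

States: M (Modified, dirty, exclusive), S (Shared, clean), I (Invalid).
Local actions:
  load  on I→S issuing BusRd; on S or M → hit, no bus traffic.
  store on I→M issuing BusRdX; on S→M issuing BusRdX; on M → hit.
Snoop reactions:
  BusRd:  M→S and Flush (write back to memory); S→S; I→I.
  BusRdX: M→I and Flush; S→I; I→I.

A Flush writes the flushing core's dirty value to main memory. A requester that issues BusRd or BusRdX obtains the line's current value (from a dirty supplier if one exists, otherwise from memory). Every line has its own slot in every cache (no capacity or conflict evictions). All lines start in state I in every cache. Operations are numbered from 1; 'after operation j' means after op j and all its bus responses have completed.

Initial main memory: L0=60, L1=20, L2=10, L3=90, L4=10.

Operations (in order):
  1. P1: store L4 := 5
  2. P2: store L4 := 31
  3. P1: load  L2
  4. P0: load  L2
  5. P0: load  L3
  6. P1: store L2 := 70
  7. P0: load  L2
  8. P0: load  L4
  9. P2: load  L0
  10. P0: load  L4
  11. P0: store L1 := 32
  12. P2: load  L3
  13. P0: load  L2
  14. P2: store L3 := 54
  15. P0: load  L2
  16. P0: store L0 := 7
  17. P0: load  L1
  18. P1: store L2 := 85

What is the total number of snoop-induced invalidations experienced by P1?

invalidations = 1

[1] P1: store L4 := 5 | P0:I, P1:M(5), P2:I | bus: BusRdX
[2] P2: store L4 := 31 | P0:I, P1:I, P2:M(31) | bus: BusRdX,Flush
[3] P1: load  L2 | P0:I, P1:S(10), P2:I | bus: BusRd
[4] P0: load  L2 | P0:S(10), P1:S(10), P2:I | bus: BusRd
[5] P0: load  L3 | P0:S(90), P1:I, P2:I | bus: BusRd
[6] P1: store L2 := 70 | P0:I, P1:M(70), P2:I | bus: BusRdX
[7] P0: load  L2 | P0:S(70), P1:S(70), P2:I | bus: BusRd,Flush
[8] P0: load  L4 | P0:S(31), P1:I, P2:S(31) | bus: BusRd,Flush
[9] P2: load  L0 | P0:I, P1:I, P2:S(60) | bus: BusRd
[10] P0: load  L4 | P0:S(31), P1:I, P2:S(31) | bus: none
[11] P0: store L1 := 32 | P0:M(32), P1:I, P2:I | bus: BusRdX
[12] P2: load  L3 | P0:S(90), P1:I, P2:S(90) | bus: BusRd
[13] P0: load  L2 | P0:S(70), P1:S(70), P2:I | bus: none
[14] P2: store L3 := 54 | P0:I, P1:I, P2:M(54) | bus: BusRdX
[15] P0: load  L2 | P0:S(70), P1:S(70), P2:I | bus: none
[16] P0: store L0 := 7 | P0:M(7), P1:I, P2:I | bus: BusRdX
[17] P0: load  L1 | P0:M(32), P1:I, P2:I | bus: none
[18] P1: store L2 := 85 | P0:I, P1:M(85), P2:I | bus: BusRdX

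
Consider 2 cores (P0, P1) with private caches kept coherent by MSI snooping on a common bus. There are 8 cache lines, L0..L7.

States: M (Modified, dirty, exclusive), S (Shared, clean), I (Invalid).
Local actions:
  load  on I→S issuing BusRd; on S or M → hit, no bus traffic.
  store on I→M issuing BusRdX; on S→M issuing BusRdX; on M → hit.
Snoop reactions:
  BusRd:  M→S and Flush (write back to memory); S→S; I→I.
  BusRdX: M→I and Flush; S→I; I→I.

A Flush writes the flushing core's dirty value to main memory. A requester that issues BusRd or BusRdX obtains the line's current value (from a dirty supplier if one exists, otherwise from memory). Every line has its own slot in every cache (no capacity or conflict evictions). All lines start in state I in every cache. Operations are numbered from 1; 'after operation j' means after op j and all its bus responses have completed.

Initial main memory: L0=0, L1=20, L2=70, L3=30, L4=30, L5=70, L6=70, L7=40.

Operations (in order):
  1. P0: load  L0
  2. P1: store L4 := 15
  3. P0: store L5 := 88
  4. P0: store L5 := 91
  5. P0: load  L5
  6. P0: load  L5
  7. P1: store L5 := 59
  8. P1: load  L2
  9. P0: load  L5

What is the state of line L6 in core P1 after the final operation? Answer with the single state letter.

state = I

step 1: P0: load  L0  ⟶  SI  (L0)  txn=BusRd  M[L0]=0
step 2: P1: store L4 := 15  ⟶  IM  (L4)  txn=BusRdX  M[L4]=30
step 3: P0: store L5 := 88  ⟶  MI  (L5)  txn=BusRdX  M[L5]=70
step 4: P0: store L5 := 91  ⟶  MI  (L5)  txn=∅  M[L5]=70
step 5: P0: load  L5  ⟶  MI  (L5)  txn=∅  M[L5]=70
step 6: P0: load  L5  ⟶  MI  (L5)  txn=∅  M[L5]=70
step 7: P1: store L5 := 59  ⟶  IM  (L5)  txn=BusRdX+Flush  M[L5]=91
step 8: P1: load  L2  ⟶  IS  (L2)  txn=BusRd  M[L2]=70
step 9: P0: load  L5  ⟶  SS  (L5)  txn=BusRd+Flush  M[L5]=59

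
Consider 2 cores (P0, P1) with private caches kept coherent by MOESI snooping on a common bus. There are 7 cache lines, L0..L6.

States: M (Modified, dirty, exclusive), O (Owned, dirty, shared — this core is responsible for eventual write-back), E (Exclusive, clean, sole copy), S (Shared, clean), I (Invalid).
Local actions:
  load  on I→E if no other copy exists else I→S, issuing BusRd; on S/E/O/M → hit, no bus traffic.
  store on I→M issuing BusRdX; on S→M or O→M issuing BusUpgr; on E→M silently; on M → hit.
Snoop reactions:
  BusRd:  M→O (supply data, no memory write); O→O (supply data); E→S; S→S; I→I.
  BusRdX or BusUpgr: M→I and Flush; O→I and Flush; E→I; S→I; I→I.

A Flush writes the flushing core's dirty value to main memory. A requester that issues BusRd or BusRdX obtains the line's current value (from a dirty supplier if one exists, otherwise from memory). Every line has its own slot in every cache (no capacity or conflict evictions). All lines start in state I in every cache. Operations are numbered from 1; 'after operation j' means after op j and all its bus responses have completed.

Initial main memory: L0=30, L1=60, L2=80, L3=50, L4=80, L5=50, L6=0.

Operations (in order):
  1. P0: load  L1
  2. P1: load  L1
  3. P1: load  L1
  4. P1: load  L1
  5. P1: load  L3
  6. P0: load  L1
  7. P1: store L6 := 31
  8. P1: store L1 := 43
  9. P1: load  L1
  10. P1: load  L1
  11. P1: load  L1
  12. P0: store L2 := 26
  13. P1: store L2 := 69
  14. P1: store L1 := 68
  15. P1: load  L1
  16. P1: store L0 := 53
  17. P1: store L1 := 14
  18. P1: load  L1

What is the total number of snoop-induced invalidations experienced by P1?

1. P0: load  L1  bus=[BusRd]  L1: P0=E P1=I  mem[L1]=60
2. P1: load  L1  bus=[BusRd]  L1: P0=S P1=S  mem[L1]=60
3. P1: load  L1  bus=[-]  L1: P0=S P1=S  mem[L1]=60
4. P1: load  L1  bus=[-]  L1: P0=S P1=S  mem[L1]=60
5. P1: load  L3  bus=[BusRd]  L3: P0=I P1=E  mem[L3]=50
6. P0: load  L1  bus=[-]  L1: P0=S P1=S  mem[L1]=60
7. P1: store L6 := 31  bus=[BusRdX]  L6: P0=I P1=M  mem[L6]=0
8. P1: store L1 := 43  bus=[BusUpgr]  L1: P0=I P1=M  mem[L1]=60
9. P1: load  L1  bus=[-]  L1: P0=I P1=M  mem[L1]=60
10. P1: load  L1  bus=[-]  L1: P0=I P1=M  mem[L1]=60
11. P1: load  L1  bus=[-]  L1: P0=I P1=M  mem[L1]=60
12. P0: store L2 := 26  bus=[BusRdX]  L2: P0=M P1=I  mem[L2]=80
13. P1: store L2 := 69  bus=[BusRdX,Flush]  L2: P0=I P1=M  mem[L2]=26
14. P1: store L1 := 68  bus=[-]  L1: P0=I P1=M  mem[L1]=60
15. P1: load  L1  bus=[-]  L1: P0=I P1=M  mem[L1]=60
16. P1: store L0 := 53  bus=[BusRdX]  L0: P0=I P1=M  mem[L0]=30
17. P1: store L1 := 14  bus=[-]  L1: P0=I P1=M  mem[L1]=60
18. P1: load  L1  bus=[-]  L1: P0=I P1=M  mem[L1]=60

invalidations = 0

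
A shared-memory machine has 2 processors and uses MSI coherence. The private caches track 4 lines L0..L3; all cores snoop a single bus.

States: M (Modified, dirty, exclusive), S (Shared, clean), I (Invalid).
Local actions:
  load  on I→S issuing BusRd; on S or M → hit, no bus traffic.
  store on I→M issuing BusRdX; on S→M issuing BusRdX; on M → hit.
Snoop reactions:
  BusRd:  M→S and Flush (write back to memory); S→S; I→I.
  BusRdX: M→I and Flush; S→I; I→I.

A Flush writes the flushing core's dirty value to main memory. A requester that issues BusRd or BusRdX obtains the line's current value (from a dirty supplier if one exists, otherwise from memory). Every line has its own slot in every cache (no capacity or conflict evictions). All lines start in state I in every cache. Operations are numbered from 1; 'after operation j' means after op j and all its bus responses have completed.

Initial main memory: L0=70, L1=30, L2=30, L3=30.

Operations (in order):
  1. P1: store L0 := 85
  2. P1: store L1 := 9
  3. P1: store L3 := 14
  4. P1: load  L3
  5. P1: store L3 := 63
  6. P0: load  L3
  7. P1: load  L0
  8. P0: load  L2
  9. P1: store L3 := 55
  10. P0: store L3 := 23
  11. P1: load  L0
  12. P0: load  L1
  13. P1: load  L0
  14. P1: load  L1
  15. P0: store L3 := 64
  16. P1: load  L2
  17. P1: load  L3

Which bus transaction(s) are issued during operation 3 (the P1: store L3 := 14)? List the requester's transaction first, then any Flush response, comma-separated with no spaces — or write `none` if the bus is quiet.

bus = BusRdX

  op1 P1: store L0 := 85 → I/M on L0; bus BusRdX; mem=70
  op2 P1: store L1 := 9 → I/M on L1; bus BusRdX; mem=30
  op3 P1: store L3 := 14 → I/M on L3; bus BusRdX; mem=30
  op4 P1: load  L3 → I/M on L3; bus (none); mem=30
  op5 P1: store L3 := 63 → I/M on L3; bus (none); mem=30
  op6 P0: load  L3 → S/S on L3; bus BusRd Flush; mem=63
  op7 P1: load  L0 → I/M on L0; bus (none); mem=70
  op8 P0: load  L2 → S/I on L2; bus BusRd; mem=30
  op9 P1: store L3 := 55 → I/M on L3; bus BusRdX; mem=63
  op10 P0: store L3 := 23 → M/I on L3; bus BusRdX Flush; mem=55
  op11 P1: load  L0 → I/M on L0; bus (none); mem=70
  op12 P0: load  L1 → S/S on L1; bus BusRd Flush; mem=9
  op13 P1: load  L0 → I/M on L0; bus (none); mem=70
  op14 P1: load  L1 → S/S on L1; bus (none); mem=9
  op15 P0: store L3 := 64 → M/I on L3; bus (none); mem=55
  op16 P1: load  L2 → S/S on L2; bus BusRd; mem=30
  op17 P1: load  L3 → S/S on L3; bus BusRd Flush; mem=64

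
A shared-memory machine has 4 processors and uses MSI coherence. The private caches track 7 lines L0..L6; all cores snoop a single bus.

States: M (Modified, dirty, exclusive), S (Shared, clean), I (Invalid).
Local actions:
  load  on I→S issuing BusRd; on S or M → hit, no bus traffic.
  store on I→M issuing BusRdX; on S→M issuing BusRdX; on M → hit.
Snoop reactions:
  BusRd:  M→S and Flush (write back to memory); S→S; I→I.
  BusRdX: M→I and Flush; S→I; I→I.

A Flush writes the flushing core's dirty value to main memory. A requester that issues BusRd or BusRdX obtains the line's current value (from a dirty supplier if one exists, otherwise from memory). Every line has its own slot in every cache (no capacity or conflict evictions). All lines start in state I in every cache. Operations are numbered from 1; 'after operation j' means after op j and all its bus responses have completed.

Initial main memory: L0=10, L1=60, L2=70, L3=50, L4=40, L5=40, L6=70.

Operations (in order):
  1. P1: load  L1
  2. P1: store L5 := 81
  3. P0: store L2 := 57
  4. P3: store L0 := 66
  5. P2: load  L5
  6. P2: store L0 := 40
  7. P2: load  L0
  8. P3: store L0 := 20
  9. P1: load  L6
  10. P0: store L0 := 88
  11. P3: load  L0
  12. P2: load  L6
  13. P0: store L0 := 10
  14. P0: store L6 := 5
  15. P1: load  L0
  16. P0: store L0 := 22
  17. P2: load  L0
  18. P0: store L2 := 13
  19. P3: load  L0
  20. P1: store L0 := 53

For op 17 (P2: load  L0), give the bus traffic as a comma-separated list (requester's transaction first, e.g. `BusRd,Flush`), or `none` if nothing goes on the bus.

bus = BusRd,Flush

  op1 P1: load  L1 → I/S/I/I on L1; bus BusRd; mem=60
  op2 P1: store L5 := 81 → I/M/I/I on L5; bus BusRdX; mem=40
  op3 P0: store L2 := 57 → M/I/I/I on L2; bus BusRdX; mem=70
  op4 P3: store L0 := 66 → I/I/I/M on L0; bus BusRdX; mem=10
  op5 P2: load  L5 → I/S/S/I on L5; bus BusRd Flush; mem=81
  op6 P2: store L0 := 40 → I/I/M/I on L0; bus BusRdX Flush; mem=66
  op7 P2: load  L0 → I/I/M/I on L0; bus (none); mem=66
  op8 P3: store L0 := 20 → I/I/I/M on L0; bus BusRdX Flush; mem=40
  op9 P1: load  L6 → I/S/I/I on L6; bus BusRd; mem=70
  op10 P0: store L0 := 88 → M/I/I/I on L0; bus BusRdX Flush; mem=20
  op11 P3: load  L0 → S/I/I/S on L0; bus BusRd Flush; mem=88
  op12 P2: load  L6 → I/S/S/I on L6; bus BusRd; mem=70
  op13 P0: store L0 := 10 → M/I/I/I on L0; bus BusRdX; mem=88
  op14 P0: store L6 := 5 → M/I/I/I on L6; bus BusRdX; mem=70
  op15 P1: load  L0 → S/S/I/I on L0; bus BusRd Flush; mem=10
  op16 P0: store L0 := 22 → M/I/I/I on L0; bus BusRdX; mem=10
  op17 P2: load  L0 → S/I/S/I on L0; bus BusRd Flush; mem=22
  op18 P0: store L2 := 13 → M/I/I/I on L2; bus (none); mem=70
  op19 P3: load  L0 → S/I/S/S on L0; bus BusRd; mem=22
  op20 P1: store L0 := 53 → I/M/I/I on L0; bus BusRdX; mem=22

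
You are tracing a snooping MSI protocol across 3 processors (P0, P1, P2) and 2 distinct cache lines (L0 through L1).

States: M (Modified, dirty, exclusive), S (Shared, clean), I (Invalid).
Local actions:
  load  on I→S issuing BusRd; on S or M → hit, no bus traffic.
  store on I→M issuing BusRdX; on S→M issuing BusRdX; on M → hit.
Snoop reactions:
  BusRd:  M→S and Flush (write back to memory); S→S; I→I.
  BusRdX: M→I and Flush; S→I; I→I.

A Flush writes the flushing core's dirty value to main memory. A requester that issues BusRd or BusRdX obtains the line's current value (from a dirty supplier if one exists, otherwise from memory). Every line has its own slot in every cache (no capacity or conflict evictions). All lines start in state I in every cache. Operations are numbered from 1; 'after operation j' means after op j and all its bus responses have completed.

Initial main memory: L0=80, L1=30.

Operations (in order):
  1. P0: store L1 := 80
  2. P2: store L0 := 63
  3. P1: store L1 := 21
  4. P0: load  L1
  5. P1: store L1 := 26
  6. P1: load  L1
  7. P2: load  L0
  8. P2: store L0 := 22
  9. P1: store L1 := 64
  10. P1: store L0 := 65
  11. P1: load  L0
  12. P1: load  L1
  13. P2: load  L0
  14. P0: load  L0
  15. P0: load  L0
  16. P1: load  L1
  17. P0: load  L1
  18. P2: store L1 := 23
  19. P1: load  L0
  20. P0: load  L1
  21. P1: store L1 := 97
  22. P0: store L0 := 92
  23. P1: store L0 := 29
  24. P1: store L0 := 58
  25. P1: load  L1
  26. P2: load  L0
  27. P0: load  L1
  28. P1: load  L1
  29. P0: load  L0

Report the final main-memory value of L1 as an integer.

memory[L1] = 97

step 1: P0: store L1 := 80  ⟶  MII  (L1)  txn=BusRdX  M[L1]=30
step 2: P2: store L0 := 63  ⟶  IIM  (L0)  txn=BusRdX  M[L0]=80
step 3: P1: store L1 := 21  ⟶  IMI  (L1)  txn=BusRdX+Flush  M[L1]=80
step 4: P0: load  L1  ⟶  SSI  (L1)  txn=BusRd+Flush  M[L1]=21
step 5: P1: store L1 := 26  ⟶  IMI  (L1)  txn=BusRdX  M[L1]=21
step 6: P1: load  L1  ⟶  IMI  (L1)  txn=∅  M[L1]=21
step 7: P2: load  L0  ⟶  IIM  (L0)  txn=∅  M[L0]=80
step 8: P2: store L0 := 22  ⟶  IIM  (L0)  txn=∅  M[L0]=80
step 9: P1: store L1 := 64  ⟶  IMI  (L1)  txn=∅  M[L1]=21
step 10: P1: store L0 := 65  ⟶  IMI  (L0)  txn=BusRdX+Flush  M[L0]=22
step 11: P1: load  L0  ⟶  IMI  (L0)  txn=∅  M[L0]=22
step 12: P1: load  L1  ⟶  IMI  (L1)  txn=∅  M[L1]=21
step 13: P2: load  L0  ⟶  ISS  (L0)  txn=BusRd+Flush  M[L0]=65
step 14: P0: load  L0  ⟶  SSS  (L0)  txn=BusRd  M[L0]=65
step 15: P0: load  L0  ⟶  SSS  (L0)  txn=∅  M[L0]=65
step 16: P1: load  L1  ⟶  IMI  (L1)  txn=∅  M[L1]=21
step 17: P0: load  L1  ⟶  SSI  (L1)  txn=BusRd+Flush  M[L1]=64
step 18: P2: store L1 := 23  ⟶  IIM  (L1)  txn=BusRdX  M[L1]=64
step 19: P1: load  L0  ⟶  SSS  (L0)  txn=∅  M[L0]=65
step 20: P0: load  L1  ⟶  SIS  (L1)  txn=BusRd+Flush  M[L1]=23
step 21: P1: store L1 := 97  ⟶  IMI  (L1)  txn=BusRdX  M[L1]=23
step 22: P0: store L0 := 92  ⟶  MII  (L0)  txn=BusRdX  M[L0]=65
step 23: P1: store L0 := 29  ⟶  IMI  (L0)  txn=BusRdX+Flush  M[L0]=92
step 24: P1: store L0 := 58  ⟶  IMI  (L0)  txn=∅  M[L0]=92
step 25: P1: load  L1  ⟶  IMI  (L1)  txn=∅  M[L1]=23
step 26: P2: load  L0  ⟶  ISS  (L0)  txn=BusRd+Flush  M[L0]=58
step 27: P0: load  L1  ⟶  SSI  (L1)  txn=BusRd+Flush  M[L1]=97
step 28: P1: load  L1  ⟶  SSI  (L1)  txn=∅  M[L1]=97
step 29: P0: load  L0  ⟶  SSS  (L0)  txn=BusRd  M[L0]=58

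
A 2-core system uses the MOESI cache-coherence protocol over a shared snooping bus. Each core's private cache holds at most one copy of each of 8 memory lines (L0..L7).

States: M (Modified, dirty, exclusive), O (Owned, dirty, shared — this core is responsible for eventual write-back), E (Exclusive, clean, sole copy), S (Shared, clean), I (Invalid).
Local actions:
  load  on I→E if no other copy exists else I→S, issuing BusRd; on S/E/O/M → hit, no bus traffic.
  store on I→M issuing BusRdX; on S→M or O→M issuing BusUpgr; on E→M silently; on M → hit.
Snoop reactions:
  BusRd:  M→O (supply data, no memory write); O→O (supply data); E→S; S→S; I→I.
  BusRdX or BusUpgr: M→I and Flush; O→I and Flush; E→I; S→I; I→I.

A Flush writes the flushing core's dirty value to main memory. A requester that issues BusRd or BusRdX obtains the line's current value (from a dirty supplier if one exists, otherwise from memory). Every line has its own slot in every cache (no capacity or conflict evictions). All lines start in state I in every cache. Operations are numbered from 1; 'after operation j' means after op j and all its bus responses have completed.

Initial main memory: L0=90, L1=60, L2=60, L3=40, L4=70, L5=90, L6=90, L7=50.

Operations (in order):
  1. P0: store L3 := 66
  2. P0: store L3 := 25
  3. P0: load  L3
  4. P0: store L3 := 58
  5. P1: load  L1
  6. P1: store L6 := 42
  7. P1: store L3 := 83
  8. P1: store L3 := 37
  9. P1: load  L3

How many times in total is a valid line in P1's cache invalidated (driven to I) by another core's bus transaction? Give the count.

step 1: P0: store L3 := 66  ⟶  MI  (L3)  txn=BusRdX  M[L3]=40
step 2: P0: store L3 := 25  ⟶  MI  (L3)  txn=∅  M[L3]=40
step 3: P0: load  L3  ⟶  MI  (L3)  txn=∅  M[L3]=40
step 4: P0: store L3 := 58  ⟶  MI  (L3)  txn=∅  M[L3]=40
step 5: P1: load  L1  ⟶  IE  (L1)  txn=BusRd  M[L1]=60
step 6: P1: store L6 := 42  ⟶  IM  (L6)  txn=BusRdX  M[L6]=90
step 7: P1: store L3 := 83  ⟶  IM  (L3)  txn=BusRdX+Flush  M[L3]=58
step 8: P1: store L3 := 37  ⟶  IM  (L3)  txn=∅  M[L3]=58
step 9: P1: load  L3  ⟶  IM  (L3)  txn=∅  M[L3]=58

invalidations = 0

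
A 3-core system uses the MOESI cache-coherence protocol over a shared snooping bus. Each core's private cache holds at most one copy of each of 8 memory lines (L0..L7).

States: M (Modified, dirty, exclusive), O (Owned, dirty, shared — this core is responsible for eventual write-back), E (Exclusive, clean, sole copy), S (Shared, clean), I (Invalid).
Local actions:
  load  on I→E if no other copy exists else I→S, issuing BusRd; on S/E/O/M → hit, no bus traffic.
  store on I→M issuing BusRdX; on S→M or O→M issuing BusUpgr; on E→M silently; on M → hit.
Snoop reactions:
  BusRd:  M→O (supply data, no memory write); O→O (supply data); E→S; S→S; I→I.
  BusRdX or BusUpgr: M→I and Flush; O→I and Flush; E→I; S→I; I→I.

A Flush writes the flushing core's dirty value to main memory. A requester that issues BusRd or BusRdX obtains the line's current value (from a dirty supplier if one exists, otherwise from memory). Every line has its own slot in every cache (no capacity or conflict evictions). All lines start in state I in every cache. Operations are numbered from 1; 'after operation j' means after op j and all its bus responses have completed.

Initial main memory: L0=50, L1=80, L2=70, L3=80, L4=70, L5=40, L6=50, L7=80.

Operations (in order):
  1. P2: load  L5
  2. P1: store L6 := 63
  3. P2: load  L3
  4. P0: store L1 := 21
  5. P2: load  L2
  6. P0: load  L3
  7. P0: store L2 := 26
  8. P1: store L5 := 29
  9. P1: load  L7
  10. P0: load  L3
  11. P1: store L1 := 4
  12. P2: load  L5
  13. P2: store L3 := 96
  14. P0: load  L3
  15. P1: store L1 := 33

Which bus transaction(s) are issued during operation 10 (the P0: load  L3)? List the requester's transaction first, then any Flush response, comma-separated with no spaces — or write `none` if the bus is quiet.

  op1 P2: load  L5 → I/I/E on L5; bus BusRd; mem=40
  op2 P1: store L6 := 63 → I/M/I on L6; bus BusRdX; mem=50
  op3 P2: load  L3 → I/I/E on L3; bus BusRd; mem=80
  op4 P0: store L1 := 21 → M/I/I on L1; bus BusRdX; mem=80
  op5 P2: load  L2 → I/I/E on L2; bus BusRd; mem=70
  op6 P0: load  L3 → S/I/S on L3; bus BusRd; mem=80
  op7 P0: store L2 := 26 → M/I/I on L2; bus BusRdX; mem=70
  op8 P1: store L5 := 29 → I/M/I on L5; bus BusRdX; mem=40
  op9 P1: load  L7 → I/E/I on L7; bus BusRd; mem=80
  op10 P0: load  L3 → S/I/S on L3; bus (none); mem=80
  op11 P1: store L1 := 4 → I/M/I on L1; bus BusRdX Flush; mem=21
  op12 P2: load  L5 → I/O/S on L5; bus BusRd; mem=40
  op13 P2: store L3 := 96 → I/I/M on L3; bus BusUpgr; mem=80
  op14 P0: load  L3 → S/I/O on L3; bus BusRd; mem=80
  op15 P1: store L1 := 33 → I/M/I on L1; bus (none); mem=21

bus = none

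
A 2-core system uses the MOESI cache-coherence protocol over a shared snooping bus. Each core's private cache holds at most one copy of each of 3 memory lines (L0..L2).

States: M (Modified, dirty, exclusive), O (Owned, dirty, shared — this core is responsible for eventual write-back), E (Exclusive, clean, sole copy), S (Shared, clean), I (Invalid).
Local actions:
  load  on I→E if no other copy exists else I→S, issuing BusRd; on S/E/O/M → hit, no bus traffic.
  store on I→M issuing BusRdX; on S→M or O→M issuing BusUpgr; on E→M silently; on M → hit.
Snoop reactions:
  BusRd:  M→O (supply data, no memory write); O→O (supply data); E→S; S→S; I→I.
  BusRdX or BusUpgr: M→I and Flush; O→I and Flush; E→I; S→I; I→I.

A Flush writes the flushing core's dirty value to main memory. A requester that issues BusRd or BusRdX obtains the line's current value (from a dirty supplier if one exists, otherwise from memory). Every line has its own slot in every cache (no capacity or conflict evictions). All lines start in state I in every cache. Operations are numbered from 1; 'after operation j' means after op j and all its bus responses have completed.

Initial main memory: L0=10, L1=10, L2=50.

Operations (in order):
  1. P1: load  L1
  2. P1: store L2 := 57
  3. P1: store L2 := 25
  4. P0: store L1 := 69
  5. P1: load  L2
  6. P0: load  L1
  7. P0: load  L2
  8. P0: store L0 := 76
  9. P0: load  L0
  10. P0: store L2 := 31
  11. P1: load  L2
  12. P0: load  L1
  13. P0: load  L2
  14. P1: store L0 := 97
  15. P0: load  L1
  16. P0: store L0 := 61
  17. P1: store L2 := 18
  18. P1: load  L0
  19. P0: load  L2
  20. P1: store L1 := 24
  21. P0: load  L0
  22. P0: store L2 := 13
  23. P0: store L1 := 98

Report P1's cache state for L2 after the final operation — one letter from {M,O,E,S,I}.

state = I

[1] P1: load  L1 | P0:I, P1:E(10) | bus: BusRd
[2] P1: store L2 := 57 | P0:I, P1:M(57) | bus: BusRdX
[3] P1: store L2 := 25 | P0:I, P1:M(25) | bus: none
[4] P0: store L1 := 69 | P0:M(69), P1:I | bus: BusRdX
[5] P1: load  L2 | P0:I, P1:M(25) | bus: none
[6] P0: load  L1 | P0:M(69), P1:I | bus: none
[7] P0: load  L2 | P0:S(25), P1:O(25) | bus: BusRd
[8] P0: store L0 := 76 | P0:M(76), P1:I | bus: BusRdX
[9] P0: load  L0 | P0:M(76), P1:I | bus: none
[10] P0: store L2 := 31 | P0:M(31), P1:I | bus: BusUpgr,Flush
[11] P1: load  L2 | P0:O(31), P1:S(31) | bus: BusRd
[12] P0: load  L1 | P0:M(69), P1:I | bus: none
[13] P0: load  L2 | P0:O(31), P1:S(31) | bus: none
[14] P1: store L0 := 97 | P0:I, P1:M(97) | bus: BusRdX,Flush
[15] P0: load  L1 | P0:M(69), P1:I | bus: none
[16] P0: store L0 := 61 | P0:M(61), P1:I | bus: BusRdX,Flush
[17] P1: store L2 := 18 | P0:I, P1:M(18) | bus: BusUpgr,Flush
[18] P1: load  L0 | P0:O(61), P1:S(61) | bus: BusRd
[19] P0: load  L2 | P0:S(18), P1:O(18) | bus: BusRd
[20] P1: store L1 := 24 | P0:I, P1:M(24) | bus: BusRdX,Flush
[21] P0: load  L0 | P0:O(61), P1:S(61) | bus: none
[22] P0: store L2 := 13 | P0:M(13), P1:I | bus: BusUpgr,Flush
[23] P0: store L1 := 98 | P0:M(98), P1:I | bus: BusRdX,Flush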